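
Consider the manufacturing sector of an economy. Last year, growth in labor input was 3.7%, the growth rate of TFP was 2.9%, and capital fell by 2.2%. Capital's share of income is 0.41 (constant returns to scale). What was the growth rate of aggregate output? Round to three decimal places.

Labor's share = 1 − 0.41 = 0.59.
Capital: 0.41 × (-2.2) = -0.902 pp.
Labor input: 0.59 × 3.7 = 2.183 pp.
Output growth = 2.9 + 1.281 = 4.181%.

4.181%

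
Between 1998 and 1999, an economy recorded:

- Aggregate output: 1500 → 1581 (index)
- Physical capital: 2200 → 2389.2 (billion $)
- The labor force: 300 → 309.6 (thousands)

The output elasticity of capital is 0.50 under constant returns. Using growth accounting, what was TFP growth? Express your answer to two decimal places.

Aggregate output growth = (1581 − 1500) / 1500 = 5.4%.
Physical capital growth = (2389.2 − 2200) / 2200 = 8.6%.
The labor force growth = (309.6 − 300) / 300 = 3.2%.
Labor's share = 1 − 0.5 = 0.5.
Physical capital: 0.5 × 8.6 = 4.3 pp.
The labor force: 0.5 × 3.2 = 1.6 pp.
TFP growth = 5.4 − 5.9 = -0.5%.

-0.50%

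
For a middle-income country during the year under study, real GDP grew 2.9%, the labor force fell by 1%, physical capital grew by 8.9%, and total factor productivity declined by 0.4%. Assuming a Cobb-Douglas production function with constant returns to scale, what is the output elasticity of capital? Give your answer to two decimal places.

0.43

gY = gA + α·gK + (1−α)·gL, so gY − gA − gL = α(gK − gL).
2.9 + 0.4 + 1 = α × (8.9 − (-1)).
4.3 = 9.9 α, so α = 0.4343.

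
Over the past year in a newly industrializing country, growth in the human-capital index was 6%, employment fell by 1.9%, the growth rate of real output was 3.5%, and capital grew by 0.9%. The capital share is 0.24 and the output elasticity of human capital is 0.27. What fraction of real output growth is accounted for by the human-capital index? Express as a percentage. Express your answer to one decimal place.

The human-capital index accounted for 46.3% of growth.

The human-capital index contributed 0.27 × 6 = 1.62 pp.
Share of growth = 1.62 / 3.5 × 100 = 46.286%.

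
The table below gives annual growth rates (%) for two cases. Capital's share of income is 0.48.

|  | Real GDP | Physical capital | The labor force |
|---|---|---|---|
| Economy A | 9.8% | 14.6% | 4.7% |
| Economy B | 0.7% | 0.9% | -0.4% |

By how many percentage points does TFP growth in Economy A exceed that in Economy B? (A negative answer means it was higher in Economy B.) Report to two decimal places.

Labor's share = 1 − 0.48 = 0.52.
Economy A: TFP = 9.8 − 7.008 − 2.444 = 0.348%.
Economy B: TFP = 0.7 − 0.432 + 0.208 = 0.476%.
Difference = 0.348 − (0.476) = -0.128 pp.

-0.13 percentage points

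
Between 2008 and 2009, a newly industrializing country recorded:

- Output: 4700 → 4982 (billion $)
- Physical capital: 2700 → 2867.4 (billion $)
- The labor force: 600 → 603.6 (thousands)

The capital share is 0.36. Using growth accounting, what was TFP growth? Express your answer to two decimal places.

3.38%

Output growth = (4982 − 4700) / 4700 = 6%.
Physical capital growth = (2867.4 − 2700) / 2700 = 6.2%.
The labor force growth = (603.6 − 600) / 600 = 0.6%.
Labor's share = 1 − 0.36 = 0.64.
Physical capital: 0.36 × 6.2 = 2.232 pp.
The labor force: 0.64 × 0.6 = 0.384 pp.
TFP growth = 6 − 2.616 = 3.384%.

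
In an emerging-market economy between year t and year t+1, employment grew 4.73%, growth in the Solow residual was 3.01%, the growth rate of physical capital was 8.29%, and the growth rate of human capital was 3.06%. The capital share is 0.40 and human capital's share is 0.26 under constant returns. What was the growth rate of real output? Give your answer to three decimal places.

8.730%

Labor's share = 1 − 0.4 − 0.26 = 0.34.
Physical capital: 0.4 × 8.29 = 3.316 pp.
Human capital: 0.26 × 3.06 = 0.7956 pp.
Employment: 0.34 × 4.73 = 1.6082 pp.
Output growth = 3.01 + 5.7198 = 8.7298%.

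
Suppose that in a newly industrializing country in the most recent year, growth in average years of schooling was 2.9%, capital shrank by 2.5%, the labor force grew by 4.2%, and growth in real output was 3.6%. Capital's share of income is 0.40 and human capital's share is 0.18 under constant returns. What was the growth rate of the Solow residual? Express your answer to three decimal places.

2.314%

Labor's share = 1 − 0.4 − 0.18 = 0.42.
Capital: 0.4 × (-2.5) = -1 pp.
Average years of schooling: 0.18 × 2.9 = 0.522 pp.
The labor force: 0.42 × 4.2 = 1.764 pp.
TFP growth = 3.6 − 1.286 = 2.314%.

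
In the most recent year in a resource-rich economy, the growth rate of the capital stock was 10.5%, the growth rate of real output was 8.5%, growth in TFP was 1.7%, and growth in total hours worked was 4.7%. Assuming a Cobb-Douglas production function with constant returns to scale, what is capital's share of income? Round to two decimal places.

0.36

gY = gA + α·gK + (1−α)·gL, so gY − gA − gL = α(gK − gL).
8.5 − 1.7 − 4.7 = α × (10.5 − 4.7).
2.1 = 5.8 α, so α = 0.3621.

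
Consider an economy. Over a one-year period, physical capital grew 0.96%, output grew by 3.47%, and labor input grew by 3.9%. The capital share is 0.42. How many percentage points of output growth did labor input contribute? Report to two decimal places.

2.26 pp

Labor's share = 1 − 0.42 = 0.58.
Contribution = share × growth = 0.58 × 3.9 = 2.262 pp.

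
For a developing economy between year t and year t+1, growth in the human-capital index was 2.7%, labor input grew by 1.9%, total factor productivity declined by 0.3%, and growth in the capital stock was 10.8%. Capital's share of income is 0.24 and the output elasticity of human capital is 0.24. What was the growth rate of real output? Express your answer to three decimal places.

3.928%

Labor's share = 1 − 0.24 − 0.24 = 0.52.
The capital stock: 0.24 × 10.8 = 2.592 pp.
The human-capital index: 0.24 × 2.7 = 0.648 pp.
Labor input: 0.52 × 1.9 = 0.988 pp.
Output growth = -0.3 + 4.228 = 3.928%.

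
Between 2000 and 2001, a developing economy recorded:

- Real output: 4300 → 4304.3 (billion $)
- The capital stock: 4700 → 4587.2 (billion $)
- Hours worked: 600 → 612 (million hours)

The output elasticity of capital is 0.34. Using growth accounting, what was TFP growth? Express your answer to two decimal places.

Real output growth = (4304.3 − 4300) / 4300 = 0.1%.
The capital stock growth = (4587.2 − 4700) / 4700 = -2.4%.
Hours worked growth = (612 − 600) / 600 = 2%.
Labor's share = 1 − 0.34 = 0.66.
The capital stock: 0.34 × (-2.4) = -0.816 pp.
Hours worked: 0.66 × 2 = 1.32 pp.
TFP growth = 0.1 − 0.504 = -0.404%.

-0.40%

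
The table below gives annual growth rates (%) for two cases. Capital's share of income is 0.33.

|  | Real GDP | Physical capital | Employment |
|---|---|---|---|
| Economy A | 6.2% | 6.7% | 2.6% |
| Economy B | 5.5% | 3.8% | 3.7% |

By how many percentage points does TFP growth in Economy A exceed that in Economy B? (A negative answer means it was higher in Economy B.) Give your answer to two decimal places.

0.48 percentage points

Labor's share = 1 − 0.33 = 0.67.
Economy A: TFP = 6.2 − 2.211 − 1.742 = 2.247%.
Economy B: TFP = 5.5 − 1.254 − 2.479 = 1.767%.
Difference = 2.247 − (1.767) = 0.48 pp.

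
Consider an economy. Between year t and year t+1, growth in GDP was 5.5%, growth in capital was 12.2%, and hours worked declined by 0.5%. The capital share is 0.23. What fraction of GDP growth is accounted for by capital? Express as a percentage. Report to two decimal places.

Capital contributed 0.23 × 12.2 = 2.806 pp.
Share of growth = 2.806 / 5.5 × 100 = 51.0182%.

Capital accounted for 51.02% of growth.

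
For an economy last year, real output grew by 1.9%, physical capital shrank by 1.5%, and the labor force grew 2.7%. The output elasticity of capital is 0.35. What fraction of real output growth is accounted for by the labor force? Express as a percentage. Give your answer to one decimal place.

The labor force accounted for 92.4% of growth.

Labor's share = 1 − 0.35 = 0.65.
The labor force contributed 0.65 × 2.7 = 1.755 pp.
Share of growth = 1.755 / 1.9 × 100 = 92.368%.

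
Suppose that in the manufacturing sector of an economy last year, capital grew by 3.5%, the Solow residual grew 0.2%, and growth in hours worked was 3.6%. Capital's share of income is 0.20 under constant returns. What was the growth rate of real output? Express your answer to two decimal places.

Labor's share = 1 − 0.2 = 0.8.
Capital: 0.2 × 3.5 = 0.7 pp.
Hours worked: 0.8 × 3.6 = 2.88 pp.
Output growth = 0.2 + 3.58 = 3.78%.

Real output growth was 3.78%.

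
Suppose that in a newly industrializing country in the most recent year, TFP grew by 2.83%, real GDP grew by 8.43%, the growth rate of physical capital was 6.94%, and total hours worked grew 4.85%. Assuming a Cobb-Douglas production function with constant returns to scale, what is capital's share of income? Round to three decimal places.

α = 0.359

gY = gA + α·gK + (1−α)·gL, so gY − gA − gL = α(gK − gL).
8.43 − 2.83 − 4.85 = α × (6.94 − 4.85).
0.75 = 2.09 α, so α = 0.35885.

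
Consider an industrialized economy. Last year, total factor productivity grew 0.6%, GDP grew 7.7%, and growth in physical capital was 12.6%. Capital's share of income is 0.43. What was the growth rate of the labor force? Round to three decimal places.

The labor force growth was 2.951%.

Labor's share = 1 − 0.43 = 0.57.
gY = gA + 0.43×12.6 + 0.57×g.
0.57×g = 7.7 − 0.6 − 5.418 = 1.682.
g = 1.682 / 0.57 = 2.95088%.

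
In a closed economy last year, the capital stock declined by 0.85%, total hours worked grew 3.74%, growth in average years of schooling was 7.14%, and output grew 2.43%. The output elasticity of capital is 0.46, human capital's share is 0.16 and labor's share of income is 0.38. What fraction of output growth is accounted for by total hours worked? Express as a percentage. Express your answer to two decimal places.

Labor's share = 1 − 0.46 − 0.16 = 0.38.
Total hours worked contributed 0.38 × 3.74 = 1.4212 pp.
Share of growth = 1.4212 / 2.43 × 100 = 58.4856%.

Total hours worked accounted for 58.49% of growth.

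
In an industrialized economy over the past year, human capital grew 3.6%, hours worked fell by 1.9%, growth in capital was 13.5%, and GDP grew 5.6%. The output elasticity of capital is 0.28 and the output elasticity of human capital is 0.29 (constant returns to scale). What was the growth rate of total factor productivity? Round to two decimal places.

Labor's share = 1 − 0.28 − 0.29 = 0.43.
Capital: 0.28 × 13.5 = 3.78 pp.
Human capital: 0.29 × 3.6 = 1.044 pp.
Hours worked: 0.43 × (-1.9) = -0.817 pp.
TFP growth = 5.6 − 4.007 = 1.593%.

Total factor productivity grew 1.59%.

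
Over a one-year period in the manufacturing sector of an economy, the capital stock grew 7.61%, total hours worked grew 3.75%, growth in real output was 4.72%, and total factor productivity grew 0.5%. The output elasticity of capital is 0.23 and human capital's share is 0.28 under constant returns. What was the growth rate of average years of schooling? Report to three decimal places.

Labor's share = 1 − 0.23 − 0.28 = 0.49.
gY = gA + 0.23×7.61 + 0.49×3.75 + 0.28×g.
0.28×g = 4.72 − 0.5 − 3.5878 = 0.6322.
g = 0.6322 / 0.28 = 2.25786%.

2.258%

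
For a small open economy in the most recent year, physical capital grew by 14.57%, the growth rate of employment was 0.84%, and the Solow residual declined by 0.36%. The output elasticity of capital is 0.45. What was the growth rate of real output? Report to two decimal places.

Real output growth was 6.66%.

Labor's share = 1 − 0.45 = 0.55.
Physical capital: 0.45 × 14.57 = 6.5565 pp.
Employment: 0.55 × 0.84 = 0.462 pp.
Output growth = -0.36 + 7.0185 = 6.6585%.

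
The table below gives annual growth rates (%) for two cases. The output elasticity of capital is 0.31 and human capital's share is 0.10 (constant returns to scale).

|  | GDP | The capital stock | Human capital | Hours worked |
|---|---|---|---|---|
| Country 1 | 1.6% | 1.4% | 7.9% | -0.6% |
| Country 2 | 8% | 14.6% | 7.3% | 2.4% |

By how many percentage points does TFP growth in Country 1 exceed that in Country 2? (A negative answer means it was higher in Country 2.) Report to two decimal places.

Labor's share = 1 − 0.31 − 0.1 = 0.59.
Country 1: TFP = 1.6 − 0.434 − 0.79 + 0.354 = 0.73%.
Country 2: TFP = 8 − 4.526 − 0.73 − 1.416 = 1.328%.
Difference = 0.73 − (1.328) = -0.598 pp.

-0.60 percentage points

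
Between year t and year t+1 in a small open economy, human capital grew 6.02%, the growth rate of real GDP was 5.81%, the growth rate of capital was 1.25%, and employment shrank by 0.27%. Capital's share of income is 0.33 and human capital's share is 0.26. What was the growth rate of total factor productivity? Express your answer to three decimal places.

3.943%

Labor's share = 1 − 0.33 − 0.26 = 0.41.
Capital: 0.33 × 1.25 = 0.4125 pp.
Human capital: 0.26 × 6.02 = 1.5652 pp.
Employment: 0.41 × (-0.27) = -0.1107 pp.
TFP growth = 5.81 − 1.867 = 3.943%.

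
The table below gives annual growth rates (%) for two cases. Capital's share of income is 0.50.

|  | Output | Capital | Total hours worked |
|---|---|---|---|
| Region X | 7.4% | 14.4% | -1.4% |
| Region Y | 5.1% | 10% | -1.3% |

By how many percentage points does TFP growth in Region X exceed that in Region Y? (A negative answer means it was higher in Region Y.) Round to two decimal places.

Labor's share = 1 − 0.5 = 0.5.
Region X: TFP = 7.4 − 7.2 + 0.7 = 0.9%.
Region Y: TFP = 5.1 − 5 + 0.65 = 0.75%.
Difference = 0.9 − (0.75) = 0.15 pp.

0.15 percentage points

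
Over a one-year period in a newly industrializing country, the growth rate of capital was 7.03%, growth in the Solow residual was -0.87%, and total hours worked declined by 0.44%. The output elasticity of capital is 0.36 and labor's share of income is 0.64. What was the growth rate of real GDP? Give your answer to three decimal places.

Labor's share = 1 − 0.36 = 0.64.
Capital: 0.36 × 7.03 = 2.5308 pp.
Total hours worked: 0.64 × (-0.44) = -0.2816 pp.
Output growth = -0.87 + 2.2492 = 1.3792%.

Real GDP grew 1.379%.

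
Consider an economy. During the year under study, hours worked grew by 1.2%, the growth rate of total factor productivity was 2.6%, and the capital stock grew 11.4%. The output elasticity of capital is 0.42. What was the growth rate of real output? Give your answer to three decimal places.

Labor's share = 1 − 0.42 = 0.58.
The capital stock: 0.42 × 11.4 = 4.788 pp.
Hours worked: 0.58 × 1.2 = 0.696 pp.
Output growth = 2.6 + 5.484 = 8.084%.

Real output growth was 8.084%.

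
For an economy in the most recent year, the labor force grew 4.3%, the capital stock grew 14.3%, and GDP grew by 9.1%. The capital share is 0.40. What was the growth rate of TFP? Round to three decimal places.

Labor's share = 1 − 0.4 = 0.6.
The capital stock: 0.4 × 14.3 = 5.72 pp.
The labor force: 0.6 × 4.3 = 2.58 pp.
TFP growth = 9.1 − 8.3 = 0.8%.

TFP growth was 0.800%.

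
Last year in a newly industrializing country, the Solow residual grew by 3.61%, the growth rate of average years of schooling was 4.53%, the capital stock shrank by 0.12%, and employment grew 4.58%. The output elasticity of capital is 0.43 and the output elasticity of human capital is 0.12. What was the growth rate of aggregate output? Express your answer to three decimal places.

Labor's share = 1 − 0.43 − 0.12 = 0.45.
The capital stock: 0.43 × (-0.12) = -0.0516 pp.
Average years of schooling: 0.12 × 4.53 = 0.5436 pp.
Employment: 0.45 × 4.58 = 2.061 pp.
Output growth = 3.61 + 2.553 = 6.163%.

6.163%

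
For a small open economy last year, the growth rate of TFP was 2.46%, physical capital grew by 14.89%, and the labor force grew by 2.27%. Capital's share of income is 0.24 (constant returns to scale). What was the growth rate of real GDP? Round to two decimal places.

7.76%

Labor's share = 1 − 0.24 = 0.76.
Physical capital: 0.24 × 14.89 = 3.5736 pp.
The labor force: 0.76 × 2.27 = 1.7252 pp.
Output growth = 2.46 + 5.2988 = 7.7588%.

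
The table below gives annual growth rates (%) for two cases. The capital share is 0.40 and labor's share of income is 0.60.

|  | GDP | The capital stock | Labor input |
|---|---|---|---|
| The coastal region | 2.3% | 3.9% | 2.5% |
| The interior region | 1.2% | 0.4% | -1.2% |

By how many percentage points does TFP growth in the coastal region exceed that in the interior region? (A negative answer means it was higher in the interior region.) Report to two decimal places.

Labor's share = 1 − 0.4 = 0.6.
The coastal region: TFP = 2.3 − 1.56 − 1.5 = -0.76%.
The interior region: TFP = 1.2 − 0.16 + 0.72 = 1.76%.
Difference = -0.76 − (1.76) = -2.52 pp.

-2.52 percentage points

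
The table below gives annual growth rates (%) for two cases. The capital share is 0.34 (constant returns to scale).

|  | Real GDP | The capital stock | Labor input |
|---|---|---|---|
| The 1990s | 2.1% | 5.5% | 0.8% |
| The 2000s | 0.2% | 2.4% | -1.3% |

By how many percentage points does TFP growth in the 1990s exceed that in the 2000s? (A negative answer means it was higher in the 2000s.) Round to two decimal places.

-0.54 percentage points

Labor's share = 1 − 0.34 = 0.66.
The 1990s: TFP = 2.1 − 1.87 − 0.528 = -0.298%.
The 2000s: TFP = 0.2 − 0.816 + 0.858 = 0.242%.
Difference = -0.298 − (0.242) = -0.54 pp.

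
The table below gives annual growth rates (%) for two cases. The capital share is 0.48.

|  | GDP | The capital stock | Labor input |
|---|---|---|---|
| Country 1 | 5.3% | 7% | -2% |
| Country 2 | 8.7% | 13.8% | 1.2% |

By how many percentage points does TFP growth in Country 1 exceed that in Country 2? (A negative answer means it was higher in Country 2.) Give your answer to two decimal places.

1.53 percentage points

Labor's share = 1 − 0.48 = 0.52.
Country 1: TFP = 5.3 − 3.36 + 1.04 = 2.98%.
Country 2: TFP = 8.7 − 6.624 − 0.624 = 1.452%.
Difference = 2.98 − (1.452) = 1.528 pp.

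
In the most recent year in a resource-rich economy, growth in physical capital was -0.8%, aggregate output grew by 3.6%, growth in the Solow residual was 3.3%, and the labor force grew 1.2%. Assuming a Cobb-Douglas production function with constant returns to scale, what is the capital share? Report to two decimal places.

0.45

gY = gA + α·gK + (1−α)·gL, so gY − gA − gL = α(gK − gL).
3.6 − 3.3 − 1.2 = α × (-0.8 − 1.2).
-0.9 = -2 α, so α = 0.45.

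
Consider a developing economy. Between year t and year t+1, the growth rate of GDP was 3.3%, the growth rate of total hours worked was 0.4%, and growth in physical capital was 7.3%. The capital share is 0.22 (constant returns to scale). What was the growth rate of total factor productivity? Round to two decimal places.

Labor's share = 1 − 0.22 = 0.78.
Physical capital: 0.22 × 7.3 = 1.606 pp.
Total hours worked: 0.78 × 0.4 = 0.312 pp.
TFP growth = 3.3 − 1.918 = 1.382%.

1.38%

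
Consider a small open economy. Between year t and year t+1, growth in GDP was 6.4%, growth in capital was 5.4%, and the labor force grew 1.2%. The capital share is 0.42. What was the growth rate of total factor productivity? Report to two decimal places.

3.44%

Labor's share = 1 − 0.42 = 0.58.
Capital: 0.42 × 5.4 = 2.268 pp.
The labor force: 0.58 × 1.2 = 0.696 pp.
TFP growth = 6.4 − 2.964 = 3.436%.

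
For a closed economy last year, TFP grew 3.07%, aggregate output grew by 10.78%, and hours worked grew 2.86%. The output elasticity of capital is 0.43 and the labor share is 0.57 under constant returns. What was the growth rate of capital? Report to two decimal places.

Labor's share = 1 − 0.43 = 0.57.
gY = gA + 0.57×2.86 + 0.43×g.
0.43×g = 10.78 − 3.07 − 1.6302 = 6.0798.
g = 6.0798 / 0.43 = 14.1391%.

Capital grew 14.14%.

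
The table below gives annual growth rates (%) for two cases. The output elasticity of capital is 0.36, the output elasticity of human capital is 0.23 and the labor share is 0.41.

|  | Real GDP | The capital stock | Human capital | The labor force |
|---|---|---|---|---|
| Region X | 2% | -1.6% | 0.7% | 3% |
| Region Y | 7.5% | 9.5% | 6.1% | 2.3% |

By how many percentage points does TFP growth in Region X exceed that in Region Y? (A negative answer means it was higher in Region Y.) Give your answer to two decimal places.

-0.55 percentage points

Labor's share = 1 − 0.36 − 0.23 = 0.41.
Region X: TFP = 2 + 0.576 − 0.161 − 1.23 = 1.185%.
Region Y: TFP = 7.5 − 3.42 − 1.403 − 0.943 = 1.734%.
Difference = 1.185 − (1.734) = -0.549 pp.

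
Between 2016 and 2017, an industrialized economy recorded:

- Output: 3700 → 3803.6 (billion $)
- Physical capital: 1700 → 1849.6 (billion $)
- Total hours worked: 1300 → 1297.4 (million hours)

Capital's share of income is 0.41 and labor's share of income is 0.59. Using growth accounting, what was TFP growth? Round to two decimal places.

Output growth = (3803.6 − 3700) / 3700 = 2.8%.
Physical capital growth = (1849.6 − 1700) / 1700 = 8.8%.
Total hours worked growth = (1297.4 − 1300) / 1300 = -0.2%.
Labor's share = 1 − 0.41 = 0.59.
Physical capital: 0.41 × 8.8 = 3.608 pp.
Total hours worked: 0.59 × (-0.2) = -0.118 pp.
TFP growth = 2.8 − 3.49 = -0.69%.

-0.69%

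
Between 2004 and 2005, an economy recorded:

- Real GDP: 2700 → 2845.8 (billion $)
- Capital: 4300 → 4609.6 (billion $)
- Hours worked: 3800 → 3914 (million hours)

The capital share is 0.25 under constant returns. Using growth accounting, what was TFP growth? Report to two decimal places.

Real GDP growth = (2845.8 − 2700) / 2700 = 5.4%.
Capital growth = (4609.6 − 4300) / 4300 = 7.2%.
Hours worked growth = (3914 − 3800) / 3800 = 3%.
Labor's share = 1 − 0.25 = 0.75.
Capital: 0.25 × 7.2 = 1.8 pp.
Hours worked: 0.75 × 3 = 2.25 pp.
TFP growth = 5.4 − 4.05 = 1.35%.

TFP grew 1.35%.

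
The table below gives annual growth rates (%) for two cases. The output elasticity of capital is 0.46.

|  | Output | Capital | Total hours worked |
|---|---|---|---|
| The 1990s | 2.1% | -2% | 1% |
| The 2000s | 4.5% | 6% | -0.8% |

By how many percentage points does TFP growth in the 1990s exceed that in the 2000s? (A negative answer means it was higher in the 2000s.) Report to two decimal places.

0.31 percentage points

Labor's share = 1 − 0.46 = 0.54.
The 1990s: TFP = 2.1 + 0.92 − 0.54 = 2.48%.
The 2000s: TFP = 4.5 − 2.76 + 0.432 = 2.172%.
Difference = 2.48 − (2.172) = 0.308 pp.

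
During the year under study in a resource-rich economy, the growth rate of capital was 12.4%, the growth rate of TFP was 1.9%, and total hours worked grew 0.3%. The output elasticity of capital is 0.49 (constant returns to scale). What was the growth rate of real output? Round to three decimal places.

Labor's share = 1 − 0.49 = 0.51.
Capital: 0.49 × 12.4 = 6.076 pp.
Total hours worked: 0.51 × 0.3 = 0.153 pp.
Output growth = 1.9 + 6.229 = 8.129%.

8.129%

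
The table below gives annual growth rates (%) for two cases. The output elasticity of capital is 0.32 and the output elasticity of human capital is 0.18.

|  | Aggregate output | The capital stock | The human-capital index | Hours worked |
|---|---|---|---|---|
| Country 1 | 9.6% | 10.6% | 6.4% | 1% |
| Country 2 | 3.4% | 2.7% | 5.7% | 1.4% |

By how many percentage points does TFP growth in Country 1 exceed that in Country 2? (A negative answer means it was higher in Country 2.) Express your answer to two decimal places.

3.75 percentage points

Labor's share = 1 − 0.32 − 0.18 = 0.5.
Country 1: TFP = 9.6 − 3.392 − 1.152 − 0.5 = 4.556%.
Country 2: TFP = 3.4 − 0.864 − 1.026 − 0.7 = 0.81%.
Difference = 4.556 − (0.81) = 3.746 pp.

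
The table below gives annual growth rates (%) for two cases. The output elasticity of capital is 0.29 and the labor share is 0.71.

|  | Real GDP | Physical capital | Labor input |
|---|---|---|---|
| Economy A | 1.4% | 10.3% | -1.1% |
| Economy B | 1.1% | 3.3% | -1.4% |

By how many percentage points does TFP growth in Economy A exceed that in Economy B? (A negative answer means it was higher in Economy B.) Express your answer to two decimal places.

Labor's share = 1 − 0.29 = 0.71.
Economy A: TFP = 1.4 − 2.987 + 0.781 = -0.806%.
Economy B: TFP = 1.1 − 0.957 + 0.994 = 1.137%.
Difference = -0.806 − (1.137) = -1.943 pp.

-1.94 percentage points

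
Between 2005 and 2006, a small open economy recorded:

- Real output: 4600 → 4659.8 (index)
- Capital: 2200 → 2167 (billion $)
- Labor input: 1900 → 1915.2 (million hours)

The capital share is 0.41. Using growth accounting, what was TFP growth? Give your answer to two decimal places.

1.44%

Real output growth = (4659.8 − 4600) / 4600 = 1.3%.
Capital growth = (2167 − 2200) / 2200 = -1.5%.
Labor input growth = (1915.2 − 1900) / 1900 = 0.8%.
Labor's share = 1 − 0.41 = 0.59.
Capital: 0.41 × (-1.5) = -0.615 pp.
Labor input: 0.59 × 0.8 = 0.472 pp.
TFP growth = 1.3 + 0.143 = 1.443%.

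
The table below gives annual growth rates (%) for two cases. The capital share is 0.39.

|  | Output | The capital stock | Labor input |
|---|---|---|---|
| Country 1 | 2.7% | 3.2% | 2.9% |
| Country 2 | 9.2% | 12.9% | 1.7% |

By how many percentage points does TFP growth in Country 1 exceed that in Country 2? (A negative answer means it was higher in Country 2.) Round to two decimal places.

Labor's share = 1 − 0.39 = 0.61.
Country 1: TFP = 2.7 − 1.248 − 1.769 = -0.317%.
Country 2: TFP = 9.2 − 5.031 − 1.037 = 3.132%.
Difference = -0.317 − (3.132) = -3.449 pp.

-3.45 percentage points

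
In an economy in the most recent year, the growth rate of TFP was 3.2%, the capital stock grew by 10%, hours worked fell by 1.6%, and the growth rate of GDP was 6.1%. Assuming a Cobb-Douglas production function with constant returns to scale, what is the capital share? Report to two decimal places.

gY = gA + α·gK + (1−α)·gL, so gY − gA − gL = α(gK − gL).
6.1 − 3.2 + 1.6 = α × (10 − (-1.6)).
4.5 = 11.6 α, so α = 0.3879.

0.39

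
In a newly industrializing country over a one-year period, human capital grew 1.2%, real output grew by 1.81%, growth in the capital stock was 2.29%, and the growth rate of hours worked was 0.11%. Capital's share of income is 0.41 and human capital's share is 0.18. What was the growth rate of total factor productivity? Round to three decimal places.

0.610%

Labor's share = 1 − 0.41 − 0.18 = 0.41.
The capital stock: 0.41 × 2.29 = 0.9389 pp.
Human capital: 0.18 × 1.2 = 0.216 pp.
Hours worked: 0.41 × 0.11 = 0.0451 pp.
TFP growth = 1.81 − 1.2 = 0.61%.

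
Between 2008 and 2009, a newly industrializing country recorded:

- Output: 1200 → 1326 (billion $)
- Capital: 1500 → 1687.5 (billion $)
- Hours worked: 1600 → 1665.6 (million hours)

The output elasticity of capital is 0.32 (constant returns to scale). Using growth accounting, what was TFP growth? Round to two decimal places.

Output growth = (1326 − 1200) / 1200 = 10.5%.
Capital growth = (1687.5 − 1500) / 1500 = 12.5%.
Hours worked growth = (1665.6 − 1600) / 1600 = 4.1%.
Labor's share = 1 − 0.32 = 0.68.
Capital: 0.32 × 12.5 = 4 pp.
Hours worked: 0.68 × 4.1 = 2.788 pp.
TFP growth = 10.5 − 6.788 = 3.712%.

3.71%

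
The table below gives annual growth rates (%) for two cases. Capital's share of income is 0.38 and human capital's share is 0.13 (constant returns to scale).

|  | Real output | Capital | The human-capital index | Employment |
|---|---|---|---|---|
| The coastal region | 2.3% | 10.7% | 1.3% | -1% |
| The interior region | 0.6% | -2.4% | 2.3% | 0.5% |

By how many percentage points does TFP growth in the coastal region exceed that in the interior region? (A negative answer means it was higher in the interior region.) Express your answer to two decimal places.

Labor's share = 1 − 0.38 − 0.13 = 0.49.
The coastal region: TFP = 2.3 − 4.066 − 0.169 + 0.49 = -1.445%.
The interior region: TFP = 0.6 + 0.912 − 0.299 − 0.245 = 0.968%.
Difference = -1.445 − (0.968) = -2.413 pp.

-2.41 percentage points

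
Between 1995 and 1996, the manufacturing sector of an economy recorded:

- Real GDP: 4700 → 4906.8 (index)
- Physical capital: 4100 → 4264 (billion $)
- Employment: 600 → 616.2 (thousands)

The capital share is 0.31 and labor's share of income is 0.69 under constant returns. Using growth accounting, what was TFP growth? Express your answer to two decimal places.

Real GDP growth = (4906.8 − 4700) / 4700 = 4.4%.
Physical capital growth = (4264 − 4100) / 4100 = 4%.
Employment growth = (616.2 − 600) / 600 = 2.7%.
Labor's share = 1 − 0.31 = 0.69.
Physical capital: 0.31 × 4 = 1.24 pp.
Employment: 0.69 × 2.7 = 1.863 pp.
TFP growth = 4.4 − 3.103 = 1.297%.

TFP grew 1.30%.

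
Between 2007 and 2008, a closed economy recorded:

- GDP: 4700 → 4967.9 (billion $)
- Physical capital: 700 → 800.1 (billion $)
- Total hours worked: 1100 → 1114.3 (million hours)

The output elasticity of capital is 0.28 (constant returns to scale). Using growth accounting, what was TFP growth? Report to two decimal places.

TFP growth was 0.76%.

GDP growth = (4967.9 − 4700) / 4700 = 5.7%.
Physical capital growth = (800.1 − 700) / 700 = 14.3%.
Total hours worked growth = (1114.3 − 1100) / 1100 = 1.3%.
Labor's share = 1 − 0.28 = 0.72.
Physical capital: 0.28 × 14.3 = 4.004 pp.
Total hours worked: 0.72 × 1.3 = 0.936 pp.
TFP growth = 5.7 − 4.94 = 0.76%.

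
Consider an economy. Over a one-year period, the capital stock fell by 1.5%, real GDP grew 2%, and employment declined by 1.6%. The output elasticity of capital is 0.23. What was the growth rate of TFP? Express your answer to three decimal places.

Labor's share = 1 − 0.23 = 0.77.
The capital stock: 0.23 × (-1.5) = -0.345 pp.
Employment: 0.77 × (-1.6) = -1.232 pp.
TFP growth = 2 + 1.577 = 3.577%.

3.577%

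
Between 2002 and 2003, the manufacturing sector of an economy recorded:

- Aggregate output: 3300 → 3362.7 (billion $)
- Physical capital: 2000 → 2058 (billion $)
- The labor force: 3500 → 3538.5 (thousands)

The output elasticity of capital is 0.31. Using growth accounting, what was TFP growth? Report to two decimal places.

0.24%

Aggregate output growth = (3362.7 − 3300) / 3300 = 1.9%.
Physical capital growth = (2058 − 2000) / 2000 = 2.9%.
The labor force growth = (3538.5 − 3500) / 3500 = 1.1%.
Labor's share = 1 − 0.31 = 0.69.
Physical capital: 0.31 × 2.9 = 0.899 pp.
The labor force: 0.69 × 1.1 = 0.759 pp.
TFP growth = 1.9 − 1.658 = 0.242%.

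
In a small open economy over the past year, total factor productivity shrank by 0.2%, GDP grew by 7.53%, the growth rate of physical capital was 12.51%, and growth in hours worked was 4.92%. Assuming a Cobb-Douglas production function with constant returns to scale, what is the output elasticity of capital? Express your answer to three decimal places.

gY = gA + α·gK + (1−α)·gL, so gY − gA − gL = α(gK − gL).
7.53 + 0.2 − 4.92 = α × (12.51 − 4.92).
2.81 = 7.59 α, so α = 0.37022.

0.370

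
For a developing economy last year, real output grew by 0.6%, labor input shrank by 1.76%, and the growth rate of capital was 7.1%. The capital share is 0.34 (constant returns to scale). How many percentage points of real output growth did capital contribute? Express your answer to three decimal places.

Contribution = share × growth = 0.34 × 7.1 = 2.414 pp.

2.414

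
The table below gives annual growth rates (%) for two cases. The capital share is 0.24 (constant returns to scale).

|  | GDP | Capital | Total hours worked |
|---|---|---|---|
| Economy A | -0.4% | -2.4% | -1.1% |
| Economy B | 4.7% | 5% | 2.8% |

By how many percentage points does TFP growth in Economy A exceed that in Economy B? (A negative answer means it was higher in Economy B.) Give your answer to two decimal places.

Labor's share = 1 − 0.24 = 0.76.
Economy A: TFP = -0.4 + 0.576 + 0.836 = 1.012%.
Economy B: TFP = 4.7 − 1.2 − 2.128 = 1.372%.
Difference = 1.012 − (1.372) = -0.36 pp.

-0.36 percentage points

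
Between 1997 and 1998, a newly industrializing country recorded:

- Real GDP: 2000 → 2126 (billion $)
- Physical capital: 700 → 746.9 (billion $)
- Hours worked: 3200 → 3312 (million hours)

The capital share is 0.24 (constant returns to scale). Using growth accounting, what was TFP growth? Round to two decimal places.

Real GDP growth = (2126 − 2000) / 2000 = 6.3%.
Physical capital growth = (746.9 − 700) / 700 = 6.7%.
Hours worked growth = (3312 − 3200) / 3200 = 3.5%.
Labor's share = 1 − 0.24 = 0.76.
Physical capital: 0.24 × 6.7 = 1.608 pp.
Hours worked: 0.76 × 3.5 = 2.66 pp.
TFP growth = 6.3 − 4.268 = 2.032%.

2.03%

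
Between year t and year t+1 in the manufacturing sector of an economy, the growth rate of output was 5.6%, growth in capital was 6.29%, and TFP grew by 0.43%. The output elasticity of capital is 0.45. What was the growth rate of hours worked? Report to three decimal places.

Hours worked growth was 4.254%.

Labor's share = 1 − 0.45 = 0.55.
gY = gA + 0.45×6.29 + 0.55×g.
0.55×g = 5.6 − 0.43 − 2.8305 = 2.3395.
g = 2.3395 / 0.55 = 4.25364%.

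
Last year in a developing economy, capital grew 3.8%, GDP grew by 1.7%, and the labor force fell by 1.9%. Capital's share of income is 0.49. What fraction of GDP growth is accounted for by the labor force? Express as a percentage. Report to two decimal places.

Labor's share = 1 − 0.49 = 0.51.
The labor force contributed 0.51 × (-1.9) = -0.969 pp.
Share of growth = -0.969 / 1.7 × 100 = -57%.

The labor force accounted for -57.00% of growth.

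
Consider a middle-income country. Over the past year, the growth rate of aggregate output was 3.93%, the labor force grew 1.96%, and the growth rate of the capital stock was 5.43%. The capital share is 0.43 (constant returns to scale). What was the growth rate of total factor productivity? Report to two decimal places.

0.48%

Labor's share = 1 − 0.43 = 0.57.
The capital stock: 0.43 × 5.43 = 2.3349 pp.
The labor force: 0.57 × 1.96 = 1.1172 pp.
TFP growth = 3.93 − 3.4521 = 0.4779%.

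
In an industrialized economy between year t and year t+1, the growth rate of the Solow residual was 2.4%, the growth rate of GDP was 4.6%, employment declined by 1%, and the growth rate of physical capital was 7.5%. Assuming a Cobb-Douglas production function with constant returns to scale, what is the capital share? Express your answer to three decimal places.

The capital share is 0.376.

gY = gA + α·gK + (1−α)·gL, so gY − gA − gL = α(gK − gL).
4.6 − 2.4 + 1 = α × (7.5 − (-1)).
3.2 = 8.5 α, so α = 0.37647.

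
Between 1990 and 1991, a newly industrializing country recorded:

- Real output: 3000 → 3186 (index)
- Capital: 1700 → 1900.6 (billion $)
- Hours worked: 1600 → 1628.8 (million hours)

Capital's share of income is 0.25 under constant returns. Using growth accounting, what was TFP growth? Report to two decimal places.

Real output growth = (3186 − 3000) / 3000 = 6.2%.
Capital growth = (1900.6 − 1700) / 1700 = 11.8%.
Hours worked growth = (1628.8 − 1600) / 1600 = 1.8%.
Labor's share = 1 − 0.25 = 0.75.
Capital: 0.25 × 11.8 = 2.95 pp.
Hours worked: 0.75 × 1.8 = 1.35 pp.
TFP growth = 6.2 − 4.3 = 1.9%.

1.90%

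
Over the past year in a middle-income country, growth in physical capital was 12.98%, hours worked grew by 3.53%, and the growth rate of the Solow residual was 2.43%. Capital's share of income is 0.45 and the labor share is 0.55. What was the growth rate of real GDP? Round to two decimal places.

10.21%

Labor's share = 1 − 0.45 = 0.55.
Physical capital: 0.45 × 12.98 = 5.841 pp.
Hours worked: 0.55 × 3.53 = 1.9415 pp.
Output growth = 2.43 + 7.7825 = 10.2125%.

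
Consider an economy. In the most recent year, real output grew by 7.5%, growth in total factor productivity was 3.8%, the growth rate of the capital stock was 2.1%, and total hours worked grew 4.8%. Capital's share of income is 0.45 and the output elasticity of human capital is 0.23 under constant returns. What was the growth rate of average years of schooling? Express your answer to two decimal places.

Labor's share = 1 − 0.45 − 0.23 = 0.32.
gY = gA + 0.45×2.1 + 0.32×4.8 + 0.23×g.
0.23×g = 7.5 − 3.8 − 2.481 = 1.219.
g = 1.219 / 0.23 = 5.3%.

5.30%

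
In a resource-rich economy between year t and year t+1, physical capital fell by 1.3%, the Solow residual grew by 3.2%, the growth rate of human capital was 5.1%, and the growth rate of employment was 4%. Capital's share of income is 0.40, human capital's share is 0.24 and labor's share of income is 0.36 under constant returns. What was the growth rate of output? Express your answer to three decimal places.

Labor's share = 1 − 0.4 − 0.24 = 0.36.
Physical capital: 0.4 × (-1.3) = -0.52 pp.
Human capital: 0.24 × 5.1 = 1.224 pp.
Employment: 0.36 × 4 = 1.44 pp.
Output growth = 3.2 + 2.144 = 5.344%.

5.344%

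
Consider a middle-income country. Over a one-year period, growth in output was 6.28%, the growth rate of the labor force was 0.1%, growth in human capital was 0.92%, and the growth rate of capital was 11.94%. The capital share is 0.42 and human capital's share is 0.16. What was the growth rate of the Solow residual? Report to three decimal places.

1.076%

Labor's share = 1 − 0.42 − 0.16 = 0.42.
Capital: 0.42 × 11.94 = 5.0148 pp.
Human capital: 0.16 × 0.92 = 0.1472 pp.
The labor force: 0.42 × 0.1 = 0.042 pp.
TFP growth = 6.28 − 5.204 = 1.076%.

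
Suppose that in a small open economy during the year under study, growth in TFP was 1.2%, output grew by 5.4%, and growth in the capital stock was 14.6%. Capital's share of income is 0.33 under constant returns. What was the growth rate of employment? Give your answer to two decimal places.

-0.92%

Labor's share = 1 − 0.33 = 0.67.
gY = gA + 0.33×14.6 + 0.67×g.
0.67×g = 5.4 − 1.2 − 4.818 = -0.618.
g = -0.618 / 0.67 = -0.9224%.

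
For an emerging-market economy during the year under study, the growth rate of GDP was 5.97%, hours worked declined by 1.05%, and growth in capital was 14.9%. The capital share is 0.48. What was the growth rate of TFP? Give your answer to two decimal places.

-0.64%

Labor's share = 1 − 0.48 = 0.52.
Capital: 0.48 × 14.9 = 7.152 pp.
Hours worked: 0.52 × (-1.05) = -0.546 pp.
TFP growth = 5.97 − 6.606 = -0.636%.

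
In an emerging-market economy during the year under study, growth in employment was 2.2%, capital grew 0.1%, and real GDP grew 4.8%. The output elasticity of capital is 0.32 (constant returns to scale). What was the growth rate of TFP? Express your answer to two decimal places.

Labor's share = 1 − 0.32 = 0.68.
Capital: 0.32 × 0.1 = 0.032 pp.
Employment: 0.68 × 2.2 = 1.496 pp.
TFP growth = 4.8 − 1.528 = 3.272%.

TFP grew 3.27%.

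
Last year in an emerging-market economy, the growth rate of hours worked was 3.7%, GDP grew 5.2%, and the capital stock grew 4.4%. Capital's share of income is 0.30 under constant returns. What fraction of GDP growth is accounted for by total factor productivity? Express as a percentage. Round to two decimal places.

Labor's share = 1 − 0.3 = 0.7.
The capital stock: 0.3 × 4.4 = 1.32 pp.
Hours worked: 0.7 × 3.7 = 2.59 pp.
TFP growth = 5.2 − 3.91 = 1.29%.
TFP share of growth = 1.29 / 5.2 × 100 = 24.8077%.

24.81%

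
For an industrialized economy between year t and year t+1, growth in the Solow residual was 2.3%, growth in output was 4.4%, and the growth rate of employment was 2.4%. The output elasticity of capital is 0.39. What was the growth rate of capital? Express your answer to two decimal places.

Capital grew 1.63%.

Labor's share = 1 − 0.39 = 0.61.
gY = gA + 0.61×2.4 + 0.39×g.
0.39×g = 4.4 − 2.3 − 1.464 = 0.636.
g = 0.636 / 0.39 = 1.6308%.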